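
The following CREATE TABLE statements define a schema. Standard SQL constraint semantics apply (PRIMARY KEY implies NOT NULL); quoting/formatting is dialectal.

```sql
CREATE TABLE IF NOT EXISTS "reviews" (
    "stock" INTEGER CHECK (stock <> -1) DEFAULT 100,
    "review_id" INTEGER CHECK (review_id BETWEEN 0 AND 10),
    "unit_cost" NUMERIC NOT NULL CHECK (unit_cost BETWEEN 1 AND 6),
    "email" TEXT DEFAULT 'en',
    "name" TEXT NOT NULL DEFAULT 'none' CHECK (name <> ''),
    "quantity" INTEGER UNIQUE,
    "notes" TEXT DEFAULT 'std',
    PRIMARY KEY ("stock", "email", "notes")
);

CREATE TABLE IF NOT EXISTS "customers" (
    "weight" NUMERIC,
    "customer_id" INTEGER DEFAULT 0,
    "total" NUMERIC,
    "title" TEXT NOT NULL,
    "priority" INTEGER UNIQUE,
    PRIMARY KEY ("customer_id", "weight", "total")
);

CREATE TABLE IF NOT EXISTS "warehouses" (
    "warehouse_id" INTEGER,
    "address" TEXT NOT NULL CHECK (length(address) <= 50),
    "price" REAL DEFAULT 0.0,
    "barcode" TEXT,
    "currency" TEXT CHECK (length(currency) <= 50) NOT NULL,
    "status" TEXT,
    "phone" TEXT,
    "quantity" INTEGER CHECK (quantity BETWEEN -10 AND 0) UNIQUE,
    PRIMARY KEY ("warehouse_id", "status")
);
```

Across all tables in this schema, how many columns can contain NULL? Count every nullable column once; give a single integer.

7

reviews: 2 nullable (review_id, quantity — PK (stock, email, notes) and explicit NOT NULL columns excluded).
customers: 1 nullable (priority — PK (customer_id, weight, total) and explicit NOT NULL columns excluded).
warehouses: 4 nullable (price, barcode, phone, quantity — PK (warehouse_id, status) and explicit NOT NULL columns excluded).
Total: 2 + 1 + 4 = 7.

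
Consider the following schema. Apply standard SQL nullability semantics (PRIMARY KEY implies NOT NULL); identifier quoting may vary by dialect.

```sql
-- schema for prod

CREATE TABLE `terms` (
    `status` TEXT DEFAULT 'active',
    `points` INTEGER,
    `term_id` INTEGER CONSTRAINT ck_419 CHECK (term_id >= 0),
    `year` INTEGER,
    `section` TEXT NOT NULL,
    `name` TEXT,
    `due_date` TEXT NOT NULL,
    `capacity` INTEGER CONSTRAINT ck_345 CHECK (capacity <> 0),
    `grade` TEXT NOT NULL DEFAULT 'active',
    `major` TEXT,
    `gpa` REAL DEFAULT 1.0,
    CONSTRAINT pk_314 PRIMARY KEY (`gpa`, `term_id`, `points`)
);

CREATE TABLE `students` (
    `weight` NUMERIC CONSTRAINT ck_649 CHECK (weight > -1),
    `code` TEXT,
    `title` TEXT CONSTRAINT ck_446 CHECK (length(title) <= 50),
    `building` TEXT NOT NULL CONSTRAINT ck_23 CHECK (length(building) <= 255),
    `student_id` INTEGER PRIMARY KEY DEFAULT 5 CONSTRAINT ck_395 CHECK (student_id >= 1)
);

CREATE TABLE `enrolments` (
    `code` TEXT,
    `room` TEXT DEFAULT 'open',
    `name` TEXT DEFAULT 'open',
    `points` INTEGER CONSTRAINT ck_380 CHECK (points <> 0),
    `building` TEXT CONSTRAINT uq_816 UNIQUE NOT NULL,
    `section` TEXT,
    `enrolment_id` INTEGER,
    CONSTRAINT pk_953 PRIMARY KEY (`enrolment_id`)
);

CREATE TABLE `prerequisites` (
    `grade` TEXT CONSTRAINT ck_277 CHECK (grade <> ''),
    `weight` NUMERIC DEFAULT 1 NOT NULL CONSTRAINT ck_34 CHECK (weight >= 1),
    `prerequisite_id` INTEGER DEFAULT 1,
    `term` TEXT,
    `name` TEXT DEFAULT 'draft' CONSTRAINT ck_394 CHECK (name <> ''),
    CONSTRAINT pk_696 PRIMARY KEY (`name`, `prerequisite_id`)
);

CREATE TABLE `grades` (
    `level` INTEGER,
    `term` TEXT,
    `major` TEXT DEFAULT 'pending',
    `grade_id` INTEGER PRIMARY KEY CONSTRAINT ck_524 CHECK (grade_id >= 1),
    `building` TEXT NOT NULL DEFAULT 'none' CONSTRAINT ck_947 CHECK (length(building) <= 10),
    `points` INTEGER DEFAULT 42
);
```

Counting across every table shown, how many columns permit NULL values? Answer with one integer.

terms: 5 nullable (status, year, name, capacity, major — PK (gpa, term_id, points) and explicit NOT NULL columns excluded).
students: 3 nullable (weight, code, title — PK (student_id) and explicit NOT NULL columns excluded).
enrolments: 5 nullable (code, room, name, points, section — PK (enrolment_id) and explicit NOT NULL columns excluded).
prerequisites: 2 nullable (grade, term — PK (name, prerequisite_id) and explicit NOT NULL columns excluded).
grades: 4 nullable (level, term, major, points — PK (grade_id) and explicit NOT NULL columns excluded).
Total: 5 + 3 + 5 + 2 + 4 = 19.

19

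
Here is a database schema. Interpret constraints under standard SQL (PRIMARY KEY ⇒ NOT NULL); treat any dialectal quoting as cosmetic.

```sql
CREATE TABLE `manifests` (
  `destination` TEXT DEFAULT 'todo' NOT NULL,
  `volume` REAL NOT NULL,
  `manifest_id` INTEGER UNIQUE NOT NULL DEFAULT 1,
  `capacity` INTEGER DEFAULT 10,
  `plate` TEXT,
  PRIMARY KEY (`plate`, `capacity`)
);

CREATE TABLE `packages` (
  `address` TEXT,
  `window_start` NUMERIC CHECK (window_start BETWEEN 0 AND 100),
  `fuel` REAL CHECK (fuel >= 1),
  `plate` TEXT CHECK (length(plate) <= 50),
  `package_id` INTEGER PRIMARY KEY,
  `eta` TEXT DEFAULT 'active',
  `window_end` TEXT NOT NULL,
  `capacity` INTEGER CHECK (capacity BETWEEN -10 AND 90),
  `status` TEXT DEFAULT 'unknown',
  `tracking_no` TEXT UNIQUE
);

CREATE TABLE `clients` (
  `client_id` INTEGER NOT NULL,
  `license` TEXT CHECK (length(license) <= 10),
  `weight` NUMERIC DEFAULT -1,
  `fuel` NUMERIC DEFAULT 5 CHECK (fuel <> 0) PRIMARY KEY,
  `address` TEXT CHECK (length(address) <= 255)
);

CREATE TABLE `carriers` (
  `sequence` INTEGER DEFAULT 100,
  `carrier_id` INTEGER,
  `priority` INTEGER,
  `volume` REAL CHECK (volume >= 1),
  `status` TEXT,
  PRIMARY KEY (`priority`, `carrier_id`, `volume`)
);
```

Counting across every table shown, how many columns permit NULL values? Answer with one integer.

manifests: 0 nullable (none — PK (plate, capacity) and explicit NOT NULL columns excluded).
packages: 8 nullable (address, window_start, fuel, plate, eta, capacity, status, tracking_no — PK (package_id) and explicit NOT NULL columns excluded).
clients: 3 nullable (license, weight, address — PK (fuel) and explicit NOT NULL columns excluded).
carriers: 2 nullable (sequence, status — PK (priority, carrier_id, volume) and explicit NOT NULL columns excluded).
Total: 0 + 8 + 3 + 2 = 13.

13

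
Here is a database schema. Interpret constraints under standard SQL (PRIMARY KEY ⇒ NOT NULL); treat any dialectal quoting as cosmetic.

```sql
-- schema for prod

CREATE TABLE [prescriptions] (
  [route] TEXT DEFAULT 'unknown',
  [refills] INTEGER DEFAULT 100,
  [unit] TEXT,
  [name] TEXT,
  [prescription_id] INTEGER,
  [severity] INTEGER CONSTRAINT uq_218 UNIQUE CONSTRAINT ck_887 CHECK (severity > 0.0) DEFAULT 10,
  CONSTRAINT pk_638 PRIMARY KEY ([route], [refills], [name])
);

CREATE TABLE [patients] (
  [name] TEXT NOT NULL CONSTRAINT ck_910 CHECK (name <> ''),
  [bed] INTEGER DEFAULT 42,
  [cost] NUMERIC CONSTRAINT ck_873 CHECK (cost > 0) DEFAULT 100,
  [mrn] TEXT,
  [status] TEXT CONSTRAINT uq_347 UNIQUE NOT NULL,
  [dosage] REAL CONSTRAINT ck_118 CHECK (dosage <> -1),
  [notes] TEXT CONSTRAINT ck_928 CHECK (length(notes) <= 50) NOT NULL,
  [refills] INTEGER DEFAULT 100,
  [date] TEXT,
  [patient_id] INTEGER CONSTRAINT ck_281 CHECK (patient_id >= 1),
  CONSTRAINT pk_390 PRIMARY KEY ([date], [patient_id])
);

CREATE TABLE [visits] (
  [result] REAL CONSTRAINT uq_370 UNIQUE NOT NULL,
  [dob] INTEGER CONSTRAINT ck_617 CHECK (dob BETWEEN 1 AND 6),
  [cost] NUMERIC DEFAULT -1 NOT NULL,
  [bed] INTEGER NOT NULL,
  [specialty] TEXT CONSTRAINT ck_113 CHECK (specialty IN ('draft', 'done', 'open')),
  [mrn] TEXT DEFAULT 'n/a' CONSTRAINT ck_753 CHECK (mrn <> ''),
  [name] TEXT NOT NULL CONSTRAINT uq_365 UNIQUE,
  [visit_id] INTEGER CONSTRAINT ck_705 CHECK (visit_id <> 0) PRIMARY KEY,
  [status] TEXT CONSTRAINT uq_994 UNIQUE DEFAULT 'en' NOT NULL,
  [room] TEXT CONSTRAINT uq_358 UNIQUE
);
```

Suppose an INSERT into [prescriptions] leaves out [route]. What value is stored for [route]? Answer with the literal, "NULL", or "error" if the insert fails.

route has an explicit DEFAULT 'unknown'.
When the column is omitted from an INSERT, that default is used.

'unknown'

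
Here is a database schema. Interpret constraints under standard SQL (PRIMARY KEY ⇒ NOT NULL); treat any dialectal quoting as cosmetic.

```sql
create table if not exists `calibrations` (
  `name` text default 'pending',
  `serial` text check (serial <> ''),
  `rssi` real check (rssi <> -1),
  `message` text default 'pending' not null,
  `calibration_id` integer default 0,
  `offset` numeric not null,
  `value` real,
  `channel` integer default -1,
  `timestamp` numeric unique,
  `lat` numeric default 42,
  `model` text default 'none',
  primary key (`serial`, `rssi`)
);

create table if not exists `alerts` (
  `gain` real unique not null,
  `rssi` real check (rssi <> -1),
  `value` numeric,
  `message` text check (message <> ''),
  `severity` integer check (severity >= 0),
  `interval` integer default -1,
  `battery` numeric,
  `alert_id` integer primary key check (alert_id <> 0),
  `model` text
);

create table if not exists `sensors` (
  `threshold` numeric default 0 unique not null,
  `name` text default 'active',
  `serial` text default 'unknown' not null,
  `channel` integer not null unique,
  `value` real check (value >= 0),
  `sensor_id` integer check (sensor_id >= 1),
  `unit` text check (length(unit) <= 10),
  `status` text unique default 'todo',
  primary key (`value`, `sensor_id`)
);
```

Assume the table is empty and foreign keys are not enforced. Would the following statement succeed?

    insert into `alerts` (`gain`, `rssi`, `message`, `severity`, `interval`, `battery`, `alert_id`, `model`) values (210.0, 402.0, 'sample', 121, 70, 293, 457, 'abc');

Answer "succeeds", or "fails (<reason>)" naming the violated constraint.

NOT NULL columns: alert_id is supplied; gain is supplied.
CHECK constraints: 402.0 satisfies (rssi <> -1); 'sample' satisfies (message <> ''); 121 satisfies (severity >= 0); 457 satisfies (alert_id <> 0).
No constraint is violated.

succeeds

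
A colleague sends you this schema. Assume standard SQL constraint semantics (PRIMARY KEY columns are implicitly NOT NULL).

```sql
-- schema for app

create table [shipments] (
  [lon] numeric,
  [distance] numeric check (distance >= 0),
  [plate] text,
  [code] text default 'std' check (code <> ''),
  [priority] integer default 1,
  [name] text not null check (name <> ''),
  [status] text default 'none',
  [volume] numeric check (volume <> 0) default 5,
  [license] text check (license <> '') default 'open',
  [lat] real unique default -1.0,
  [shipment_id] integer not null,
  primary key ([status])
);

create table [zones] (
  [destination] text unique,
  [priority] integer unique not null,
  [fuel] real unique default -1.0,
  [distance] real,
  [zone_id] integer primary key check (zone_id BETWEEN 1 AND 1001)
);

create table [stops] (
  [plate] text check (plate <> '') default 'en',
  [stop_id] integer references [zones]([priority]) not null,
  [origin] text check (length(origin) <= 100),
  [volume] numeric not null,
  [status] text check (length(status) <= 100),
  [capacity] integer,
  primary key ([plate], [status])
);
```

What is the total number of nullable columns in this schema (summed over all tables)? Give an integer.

shipments: 8 nullable (lon, distance, plate, code, priority, volume, license, lat — PK (status) and explicit NOT NULL columns excluded).
zones: 3 nullable (destination, fuel, distance — PK (zone_id) and explicit NOT NULL columns excluded).
stops: 2 nullable (origin, capacity — PK (plate, status) and explicit NOT NULL columns excluded).
Total: 8 + 3 + 2 = 13.

13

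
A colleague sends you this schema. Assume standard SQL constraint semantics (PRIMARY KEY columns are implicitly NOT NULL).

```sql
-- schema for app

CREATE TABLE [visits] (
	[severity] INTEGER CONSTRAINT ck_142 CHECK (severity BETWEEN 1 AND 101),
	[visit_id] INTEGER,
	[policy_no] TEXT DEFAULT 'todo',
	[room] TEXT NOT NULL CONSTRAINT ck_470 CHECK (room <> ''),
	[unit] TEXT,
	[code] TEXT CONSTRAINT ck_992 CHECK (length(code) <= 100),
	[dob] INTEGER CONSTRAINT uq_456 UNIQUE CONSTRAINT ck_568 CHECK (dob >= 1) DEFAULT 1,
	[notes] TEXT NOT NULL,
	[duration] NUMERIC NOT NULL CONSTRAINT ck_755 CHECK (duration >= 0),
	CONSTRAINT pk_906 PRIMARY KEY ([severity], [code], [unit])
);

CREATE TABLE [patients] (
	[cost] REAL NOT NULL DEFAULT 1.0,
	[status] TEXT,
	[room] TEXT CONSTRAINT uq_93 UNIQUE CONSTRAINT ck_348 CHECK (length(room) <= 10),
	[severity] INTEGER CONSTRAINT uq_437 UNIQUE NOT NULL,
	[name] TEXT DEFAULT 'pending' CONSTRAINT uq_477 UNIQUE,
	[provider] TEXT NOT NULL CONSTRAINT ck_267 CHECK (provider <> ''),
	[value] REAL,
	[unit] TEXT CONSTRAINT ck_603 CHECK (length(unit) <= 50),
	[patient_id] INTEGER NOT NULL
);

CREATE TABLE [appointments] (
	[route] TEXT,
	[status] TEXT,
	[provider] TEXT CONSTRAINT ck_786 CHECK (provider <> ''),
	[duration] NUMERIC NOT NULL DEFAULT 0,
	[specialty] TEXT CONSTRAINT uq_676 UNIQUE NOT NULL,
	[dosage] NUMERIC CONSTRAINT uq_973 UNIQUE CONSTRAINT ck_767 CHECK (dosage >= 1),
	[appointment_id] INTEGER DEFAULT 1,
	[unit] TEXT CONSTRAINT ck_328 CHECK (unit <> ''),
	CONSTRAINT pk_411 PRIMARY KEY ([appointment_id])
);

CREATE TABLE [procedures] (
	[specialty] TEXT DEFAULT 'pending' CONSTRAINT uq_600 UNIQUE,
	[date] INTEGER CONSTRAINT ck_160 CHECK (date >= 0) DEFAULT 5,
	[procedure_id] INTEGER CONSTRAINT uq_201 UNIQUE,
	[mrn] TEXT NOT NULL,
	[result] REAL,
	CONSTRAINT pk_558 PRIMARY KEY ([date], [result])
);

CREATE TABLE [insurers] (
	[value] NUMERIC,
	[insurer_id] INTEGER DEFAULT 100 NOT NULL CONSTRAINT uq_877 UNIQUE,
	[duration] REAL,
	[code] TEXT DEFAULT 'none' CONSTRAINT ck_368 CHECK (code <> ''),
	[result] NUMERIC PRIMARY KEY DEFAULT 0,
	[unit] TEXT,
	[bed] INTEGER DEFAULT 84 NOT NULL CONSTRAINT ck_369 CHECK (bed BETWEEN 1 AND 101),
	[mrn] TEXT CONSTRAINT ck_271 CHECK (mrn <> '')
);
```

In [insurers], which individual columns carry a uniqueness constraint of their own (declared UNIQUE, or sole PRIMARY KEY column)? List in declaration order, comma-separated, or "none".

- value: no UNIQUE or single-column PK constraint.
- insurer_id: declared UNIQUE → unique.
- duration: no UNIQUE or single-column PK constraint.
- code: no UNIQUE or single-column PK constraint.
- result: single-column PRIMARY KEY → unique.
- unit: no UNIQUE or single-column PK constraint.
- bed: no UNIQUE or single-column PK constraint.
- mrn: no UNIQUE or single-column PK constraint.

insurer_id, result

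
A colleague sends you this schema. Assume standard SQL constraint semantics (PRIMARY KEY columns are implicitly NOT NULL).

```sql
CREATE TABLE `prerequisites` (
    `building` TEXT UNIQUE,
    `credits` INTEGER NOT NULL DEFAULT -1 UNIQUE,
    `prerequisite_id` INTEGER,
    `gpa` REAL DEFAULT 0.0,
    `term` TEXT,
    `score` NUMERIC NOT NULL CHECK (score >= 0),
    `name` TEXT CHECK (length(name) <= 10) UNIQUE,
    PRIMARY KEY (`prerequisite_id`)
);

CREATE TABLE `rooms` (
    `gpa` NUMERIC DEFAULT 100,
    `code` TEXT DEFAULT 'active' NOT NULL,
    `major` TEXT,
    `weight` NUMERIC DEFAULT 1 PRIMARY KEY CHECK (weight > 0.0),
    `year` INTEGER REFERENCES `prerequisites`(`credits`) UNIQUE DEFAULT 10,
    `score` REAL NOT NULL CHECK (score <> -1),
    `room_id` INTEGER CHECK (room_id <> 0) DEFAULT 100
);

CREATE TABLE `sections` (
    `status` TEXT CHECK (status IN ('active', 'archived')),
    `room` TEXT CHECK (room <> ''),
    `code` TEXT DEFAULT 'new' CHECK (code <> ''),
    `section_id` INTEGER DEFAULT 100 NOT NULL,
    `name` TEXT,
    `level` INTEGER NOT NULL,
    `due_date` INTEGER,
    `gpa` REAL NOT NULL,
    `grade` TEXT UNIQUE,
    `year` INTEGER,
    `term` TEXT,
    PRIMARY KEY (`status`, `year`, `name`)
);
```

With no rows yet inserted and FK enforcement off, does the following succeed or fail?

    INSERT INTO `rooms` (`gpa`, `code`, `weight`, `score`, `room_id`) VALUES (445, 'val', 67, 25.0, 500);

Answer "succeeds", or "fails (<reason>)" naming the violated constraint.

succeeds

NOT NULL columns: code is supplied; score is supplied; weight is supplied.
CHECK constraints: 67 satisfies (weight > 0.0); 25.0 satisfies (score <> -1); 500 satisfies (room_id <> 0).
No constraint is violated.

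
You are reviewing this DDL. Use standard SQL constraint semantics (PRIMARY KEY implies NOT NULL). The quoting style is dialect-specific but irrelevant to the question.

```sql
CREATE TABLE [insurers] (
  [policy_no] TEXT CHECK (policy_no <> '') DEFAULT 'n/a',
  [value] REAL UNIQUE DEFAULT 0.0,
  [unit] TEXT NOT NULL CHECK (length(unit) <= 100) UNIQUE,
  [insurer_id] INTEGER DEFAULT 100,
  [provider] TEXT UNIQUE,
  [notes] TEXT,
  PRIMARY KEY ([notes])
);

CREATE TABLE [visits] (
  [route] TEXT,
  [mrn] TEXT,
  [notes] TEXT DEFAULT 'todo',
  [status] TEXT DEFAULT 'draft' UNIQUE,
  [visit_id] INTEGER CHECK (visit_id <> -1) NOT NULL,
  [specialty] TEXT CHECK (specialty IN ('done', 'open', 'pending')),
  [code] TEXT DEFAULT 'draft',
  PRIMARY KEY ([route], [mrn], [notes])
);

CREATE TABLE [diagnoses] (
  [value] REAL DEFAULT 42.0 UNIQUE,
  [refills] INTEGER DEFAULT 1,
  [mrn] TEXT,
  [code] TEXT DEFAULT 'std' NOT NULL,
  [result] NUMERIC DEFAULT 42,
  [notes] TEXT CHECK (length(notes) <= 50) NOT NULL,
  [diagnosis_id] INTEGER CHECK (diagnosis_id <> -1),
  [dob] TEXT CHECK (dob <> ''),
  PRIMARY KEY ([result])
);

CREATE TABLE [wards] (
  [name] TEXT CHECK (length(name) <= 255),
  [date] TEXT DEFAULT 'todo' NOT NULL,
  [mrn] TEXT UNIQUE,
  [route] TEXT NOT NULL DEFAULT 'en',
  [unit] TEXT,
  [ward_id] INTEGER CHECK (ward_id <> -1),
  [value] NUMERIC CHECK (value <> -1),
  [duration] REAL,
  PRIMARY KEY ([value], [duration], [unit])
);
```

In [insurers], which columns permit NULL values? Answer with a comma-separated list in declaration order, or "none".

- policy_no: CHECK does not forbid NULL (a CHECK constraint passes when its expression is NULL) → nullable.
- value: UNIQUE does not imply NOT NULL → nullable.
- unit: declared NOT NULL → not nullable.
- insurer_id: DEFAULT only fills an omitted column; an explicit NULL is still allowed → nullable.
- provider: UNIQUE does not imply NOT NULL → nullable.
- notes: part of the PRIMARY KEY, which implies NOT NULL → not nullable.

policy_no, value, insurer_id, provider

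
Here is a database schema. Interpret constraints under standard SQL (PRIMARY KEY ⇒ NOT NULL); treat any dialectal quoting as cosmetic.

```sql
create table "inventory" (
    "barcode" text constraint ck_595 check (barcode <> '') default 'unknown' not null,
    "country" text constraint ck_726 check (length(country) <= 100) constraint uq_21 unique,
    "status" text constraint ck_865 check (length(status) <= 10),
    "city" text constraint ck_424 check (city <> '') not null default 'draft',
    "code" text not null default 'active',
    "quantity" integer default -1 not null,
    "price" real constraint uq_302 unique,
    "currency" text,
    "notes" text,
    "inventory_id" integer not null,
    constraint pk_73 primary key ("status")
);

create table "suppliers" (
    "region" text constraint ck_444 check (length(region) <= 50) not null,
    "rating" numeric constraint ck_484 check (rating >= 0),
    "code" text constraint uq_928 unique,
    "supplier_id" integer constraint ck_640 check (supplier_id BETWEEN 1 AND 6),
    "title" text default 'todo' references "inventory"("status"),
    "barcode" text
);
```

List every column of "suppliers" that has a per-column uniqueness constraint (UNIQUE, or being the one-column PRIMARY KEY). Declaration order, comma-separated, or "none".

code

- region: no UNIQUE or single-column PK constraint.
- rating: no UNIQUE or single-column PK constraint.
- code: declared UNIQUE → unique.
- supplier_id: no UNIQUE or single-column PK constraint.
- title: no UNIQUE or single-column PK constraint.
- barcode: no UNIQUE or single-column PK constraint.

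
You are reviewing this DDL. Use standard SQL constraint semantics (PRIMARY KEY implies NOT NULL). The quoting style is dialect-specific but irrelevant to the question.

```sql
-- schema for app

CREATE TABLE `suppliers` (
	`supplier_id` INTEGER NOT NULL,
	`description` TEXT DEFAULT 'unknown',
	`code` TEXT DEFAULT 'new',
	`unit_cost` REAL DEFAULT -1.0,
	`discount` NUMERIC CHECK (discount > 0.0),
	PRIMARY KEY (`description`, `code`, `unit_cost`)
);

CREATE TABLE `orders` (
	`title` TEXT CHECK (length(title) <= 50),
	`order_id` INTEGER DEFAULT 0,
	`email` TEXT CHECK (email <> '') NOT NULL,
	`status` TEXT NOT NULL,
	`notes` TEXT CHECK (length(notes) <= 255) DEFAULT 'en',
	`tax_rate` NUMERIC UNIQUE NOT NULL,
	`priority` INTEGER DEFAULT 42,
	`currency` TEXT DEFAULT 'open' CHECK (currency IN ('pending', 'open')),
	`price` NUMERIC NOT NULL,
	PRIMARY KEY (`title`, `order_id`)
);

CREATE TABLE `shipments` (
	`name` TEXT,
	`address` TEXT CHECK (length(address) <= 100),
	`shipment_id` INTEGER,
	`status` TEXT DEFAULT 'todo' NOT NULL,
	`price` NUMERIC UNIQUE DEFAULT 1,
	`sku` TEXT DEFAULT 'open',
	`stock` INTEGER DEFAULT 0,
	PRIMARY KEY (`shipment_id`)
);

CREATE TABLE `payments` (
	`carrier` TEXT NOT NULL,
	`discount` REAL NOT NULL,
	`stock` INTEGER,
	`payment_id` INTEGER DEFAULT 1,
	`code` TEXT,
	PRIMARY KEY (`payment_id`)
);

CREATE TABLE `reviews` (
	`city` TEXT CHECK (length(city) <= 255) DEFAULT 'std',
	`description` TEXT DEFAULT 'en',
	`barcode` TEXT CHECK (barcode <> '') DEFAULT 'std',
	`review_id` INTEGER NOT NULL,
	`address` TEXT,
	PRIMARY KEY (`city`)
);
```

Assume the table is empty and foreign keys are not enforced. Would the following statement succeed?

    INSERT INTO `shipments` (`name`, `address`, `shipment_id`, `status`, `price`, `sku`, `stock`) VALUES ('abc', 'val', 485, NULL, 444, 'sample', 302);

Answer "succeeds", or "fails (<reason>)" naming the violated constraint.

status is explicitly set to NULL, but status is declared NOT NULL.

fails (NOT NULL on status)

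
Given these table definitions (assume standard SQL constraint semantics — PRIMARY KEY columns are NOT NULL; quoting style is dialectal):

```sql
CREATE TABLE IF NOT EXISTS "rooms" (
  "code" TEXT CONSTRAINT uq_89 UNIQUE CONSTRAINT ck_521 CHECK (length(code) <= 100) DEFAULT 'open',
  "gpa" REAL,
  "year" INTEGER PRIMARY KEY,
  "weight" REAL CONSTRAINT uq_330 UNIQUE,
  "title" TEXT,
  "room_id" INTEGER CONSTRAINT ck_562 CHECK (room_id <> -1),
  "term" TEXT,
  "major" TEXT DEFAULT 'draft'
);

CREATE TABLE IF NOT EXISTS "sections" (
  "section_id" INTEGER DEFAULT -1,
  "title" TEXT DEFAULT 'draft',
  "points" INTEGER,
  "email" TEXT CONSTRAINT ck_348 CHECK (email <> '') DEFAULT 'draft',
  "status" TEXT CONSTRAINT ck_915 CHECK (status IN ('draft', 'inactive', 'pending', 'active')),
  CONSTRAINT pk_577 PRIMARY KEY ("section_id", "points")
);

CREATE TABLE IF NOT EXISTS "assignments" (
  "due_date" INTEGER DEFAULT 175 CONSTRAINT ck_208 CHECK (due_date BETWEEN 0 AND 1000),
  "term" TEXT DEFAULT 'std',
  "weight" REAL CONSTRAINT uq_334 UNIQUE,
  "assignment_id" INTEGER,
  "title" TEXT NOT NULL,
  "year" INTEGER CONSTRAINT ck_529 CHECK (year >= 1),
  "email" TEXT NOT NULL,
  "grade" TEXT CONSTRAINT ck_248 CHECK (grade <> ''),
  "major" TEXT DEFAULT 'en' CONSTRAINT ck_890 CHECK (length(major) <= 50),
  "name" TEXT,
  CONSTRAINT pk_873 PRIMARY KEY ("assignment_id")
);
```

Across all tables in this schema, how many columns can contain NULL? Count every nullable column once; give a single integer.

rooms: 7 nullable (code, gpa, weight, title, room_id, term, major — PK (year) and explicit NOT NULL columns excluded).
sections: 3 nullable (title, email, status — PK (section_id, points) and explicit NOT NULL columns excluded).
assignments: 7 nullable (due_date, term, weight, year, grade, major, name — PK (assignment_id) and explicit NOT NULL columns excluded).
Total: 7 + 3 + 7 = 17.

17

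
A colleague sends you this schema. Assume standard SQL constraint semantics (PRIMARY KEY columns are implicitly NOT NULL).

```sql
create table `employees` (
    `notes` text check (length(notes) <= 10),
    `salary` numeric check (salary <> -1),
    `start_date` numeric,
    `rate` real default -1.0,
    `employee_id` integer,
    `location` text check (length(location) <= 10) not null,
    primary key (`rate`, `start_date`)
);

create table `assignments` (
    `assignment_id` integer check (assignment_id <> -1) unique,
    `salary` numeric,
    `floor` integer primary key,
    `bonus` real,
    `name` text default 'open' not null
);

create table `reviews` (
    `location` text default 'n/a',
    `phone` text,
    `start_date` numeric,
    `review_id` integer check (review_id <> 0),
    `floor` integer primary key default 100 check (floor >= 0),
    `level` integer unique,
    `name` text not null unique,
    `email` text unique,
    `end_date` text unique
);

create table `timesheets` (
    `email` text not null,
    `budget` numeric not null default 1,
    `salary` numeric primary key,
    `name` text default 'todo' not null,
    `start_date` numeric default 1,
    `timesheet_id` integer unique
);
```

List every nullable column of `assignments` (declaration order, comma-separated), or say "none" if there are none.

- assignment_id: CHECK does not forbid NULL (a CHECK constraint passes when its expression is NULL) → nullable.
- salary: no NOT NULL constraint applies → nullable.
- floor: part of the PRIMARY KEY, which implies NOT NULL → not nullable.
- bonus: no NOT NULL constraint applies → nullable.
- name: declared NOT NULL → not nullable.

assignment_id, salary, bonus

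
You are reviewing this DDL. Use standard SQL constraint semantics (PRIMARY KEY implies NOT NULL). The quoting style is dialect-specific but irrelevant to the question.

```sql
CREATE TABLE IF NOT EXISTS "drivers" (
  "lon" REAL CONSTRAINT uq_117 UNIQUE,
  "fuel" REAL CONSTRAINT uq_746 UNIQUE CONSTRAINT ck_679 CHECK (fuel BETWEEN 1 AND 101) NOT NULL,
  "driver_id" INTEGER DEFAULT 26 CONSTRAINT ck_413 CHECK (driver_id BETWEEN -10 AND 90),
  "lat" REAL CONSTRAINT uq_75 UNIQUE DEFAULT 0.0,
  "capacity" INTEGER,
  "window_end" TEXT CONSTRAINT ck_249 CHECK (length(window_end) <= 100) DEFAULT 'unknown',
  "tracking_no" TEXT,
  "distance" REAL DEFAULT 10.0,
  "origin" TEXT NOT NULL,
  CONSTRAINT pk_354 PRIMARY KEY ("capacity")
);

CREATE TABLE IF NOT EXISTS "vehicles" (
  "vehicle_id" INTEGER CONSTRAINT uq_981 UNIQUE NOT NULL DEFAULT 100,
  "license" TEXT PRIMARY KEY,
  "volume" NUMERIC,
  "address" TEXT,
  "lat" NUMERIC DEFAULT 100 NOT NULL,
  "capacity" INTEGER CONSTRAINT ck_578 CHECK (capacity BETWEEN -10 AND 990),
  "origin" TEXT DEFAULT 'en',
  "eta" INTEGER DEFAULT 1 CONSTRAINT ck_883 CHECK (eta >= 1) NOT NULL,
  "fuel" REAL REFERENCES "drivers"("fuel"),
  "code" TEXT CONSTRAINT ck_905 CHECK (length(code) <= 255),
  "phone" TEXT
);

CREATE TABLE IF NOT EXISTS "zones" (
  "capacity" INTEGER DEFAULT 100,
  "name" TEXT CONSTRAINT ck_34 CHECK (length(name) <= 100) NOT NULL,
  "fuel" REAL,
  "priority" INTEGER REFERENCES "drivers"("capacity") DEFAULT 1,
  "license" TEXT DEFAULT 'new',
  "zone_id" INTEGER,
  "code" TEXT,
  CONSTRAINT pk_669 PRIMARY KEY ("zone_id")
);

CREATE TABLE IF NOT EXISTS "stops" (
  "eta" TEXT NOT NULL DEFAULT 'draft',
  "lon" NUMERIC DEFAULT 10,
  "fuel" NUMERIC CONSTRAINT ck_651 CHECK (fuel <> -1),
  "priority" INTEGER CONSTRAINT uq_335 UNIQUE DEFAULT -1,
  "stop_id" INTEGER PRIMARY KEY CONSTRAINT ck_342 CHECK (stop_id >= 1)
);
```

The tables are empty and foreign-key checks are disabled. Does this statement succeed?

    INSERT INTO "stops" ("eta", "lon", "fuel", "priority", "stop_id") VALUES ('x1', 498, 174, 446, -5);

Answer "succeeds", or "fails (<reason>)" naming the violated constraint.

fails (CHECK on stop_id)

The value -5 for stop_id violates CHECK (stop_id >= 1).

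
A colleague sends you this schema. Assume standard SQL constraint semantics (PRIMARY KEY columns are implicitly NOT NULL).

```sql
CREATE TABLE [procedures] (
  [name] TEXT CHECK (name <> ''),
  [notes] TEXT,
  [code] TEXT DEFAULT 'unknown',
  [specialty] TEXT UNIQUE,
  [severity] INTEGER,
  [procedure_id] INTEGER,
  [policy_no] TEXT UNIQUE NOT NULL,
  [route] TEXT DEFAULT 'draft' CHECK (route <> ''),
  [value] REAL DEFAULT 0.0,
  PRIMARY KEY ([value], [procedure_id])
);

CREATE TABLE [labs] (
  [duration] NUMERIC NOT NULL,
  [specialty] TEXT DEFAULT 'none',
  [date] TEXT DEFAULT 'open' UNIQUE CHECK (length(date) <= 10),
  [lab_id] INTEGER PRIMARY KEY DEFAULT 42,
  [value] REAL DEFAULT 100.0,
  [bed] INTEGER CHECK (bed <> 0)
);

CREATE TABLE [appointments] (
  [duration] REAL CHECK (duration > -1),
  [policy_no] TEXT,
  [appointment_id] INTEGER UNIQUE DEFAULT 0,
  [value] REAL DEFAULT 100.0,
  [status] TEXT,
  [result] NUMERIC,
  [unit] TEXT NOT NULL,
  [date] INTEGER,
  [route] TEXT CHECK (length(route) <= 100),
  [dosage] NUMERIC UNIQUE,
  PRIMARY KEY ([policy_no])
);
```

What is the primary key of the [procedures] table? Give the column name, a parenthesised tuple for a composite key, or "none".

A table-level PRIMARY KEY clause names 2 columns: value, procedure_id.
This is a composite key — the combination is unique, not each column individually.

(value, procedure_id)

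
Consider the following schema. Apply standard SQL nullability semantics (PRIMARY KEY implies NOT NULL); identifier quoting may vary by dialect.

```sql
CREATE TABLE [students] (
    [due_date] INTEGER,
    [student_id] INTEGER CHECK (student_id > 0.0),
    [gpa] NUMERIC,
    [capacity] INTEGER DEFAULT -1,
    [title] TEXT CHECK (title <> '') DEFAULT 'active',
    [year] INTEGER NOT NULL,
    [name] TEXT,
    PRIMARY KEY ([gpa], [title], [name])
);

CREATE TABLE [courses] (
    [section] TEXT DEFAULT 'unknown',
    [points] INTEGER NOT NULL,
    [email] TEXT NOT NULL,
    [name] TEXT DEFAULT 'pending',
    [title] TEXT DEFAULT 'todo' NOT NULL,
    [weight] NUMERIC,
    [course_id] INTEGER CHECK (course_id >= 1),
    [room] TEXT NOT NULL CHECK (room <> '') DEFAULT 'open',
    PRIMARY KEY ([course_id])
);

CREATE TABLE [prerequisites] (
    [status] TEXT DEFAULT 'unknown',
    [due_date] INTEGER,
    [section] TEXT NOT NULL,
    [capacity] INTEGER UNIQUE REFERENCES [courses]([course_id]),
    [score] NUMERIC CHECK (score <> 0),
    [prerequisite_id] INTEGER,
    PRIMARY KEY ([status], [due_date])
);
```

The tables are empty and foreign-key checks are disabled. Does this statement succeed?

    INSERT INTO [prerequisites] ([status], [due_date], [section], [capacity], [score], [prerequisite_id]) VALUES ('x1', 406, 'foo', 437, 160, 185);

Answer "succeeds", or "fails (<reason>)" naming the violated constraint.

NOT NULL columns: due_date is supplied; section is supplied; status is supplied.
CHECK constraints: 160 satisfies (score <> 0).
No constraint is violated.

succeeds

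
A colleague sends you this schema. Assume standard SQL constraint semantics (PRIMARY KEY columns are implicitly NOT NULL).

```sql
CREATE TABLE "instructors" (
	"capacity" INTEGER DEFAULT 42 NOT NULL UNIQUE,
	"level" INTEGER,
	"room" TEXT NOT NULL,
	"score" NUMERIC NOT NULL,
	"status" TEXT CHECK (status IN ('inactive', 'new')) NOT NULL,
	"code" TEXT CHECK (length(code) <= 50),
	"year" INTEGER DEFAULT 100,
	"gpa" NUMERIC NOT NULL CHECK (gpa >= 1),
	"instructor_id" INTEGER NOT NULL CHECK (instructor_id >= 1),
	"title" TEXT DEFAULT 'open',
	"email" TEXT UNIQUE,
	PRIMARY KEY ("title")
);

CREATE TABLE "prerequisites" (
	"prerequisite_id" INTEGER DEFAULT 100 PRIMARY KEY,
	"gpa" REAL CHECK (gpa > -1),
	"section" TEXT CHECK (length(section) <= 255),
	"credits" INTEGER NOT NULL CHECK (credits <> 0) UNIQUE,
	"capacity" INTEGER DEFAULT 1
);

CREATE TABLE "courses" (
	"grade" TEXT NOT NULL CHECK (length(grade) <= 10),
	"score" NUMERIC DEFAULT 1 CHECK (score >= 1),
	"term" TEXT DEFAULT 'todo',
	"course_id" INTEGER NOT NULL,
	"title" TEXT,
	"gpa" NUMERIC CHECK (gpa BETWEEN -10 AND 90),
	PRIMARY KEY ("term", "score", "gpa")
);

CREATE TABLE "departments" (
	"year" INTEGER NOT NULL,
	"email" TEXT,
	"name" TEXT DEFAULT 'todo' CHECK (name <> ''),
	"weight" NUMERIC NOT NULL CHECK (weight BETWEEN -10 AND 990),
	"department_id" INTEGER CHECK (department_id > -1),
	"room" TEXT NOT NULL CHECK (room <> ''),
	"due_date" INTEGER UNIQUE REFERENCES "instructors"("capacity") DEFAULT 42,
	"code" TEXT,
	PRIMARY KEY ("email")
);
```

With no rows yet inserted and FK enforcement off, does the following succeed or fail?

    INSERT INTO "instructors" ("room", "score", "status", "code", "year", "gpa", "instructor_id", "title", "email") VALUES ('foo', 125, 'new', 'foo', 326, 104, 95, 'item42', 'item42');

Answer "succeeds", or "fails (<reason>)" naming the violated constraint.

NOT NULL columns: capacity defaults to 42; gpa is supplied; instructor_id is supplied; room is supplied; score is supplied; status is supplied; title is supplied.
CHECK constraints: 'new' satisfies (status IN ('inactive', 'new')); 'foo' satisfies (length(code) <= 50); 104 satisfies (gpa >= 1); 95 satisfies (instructor_id >= 1).
No constraint is violated.

succeeds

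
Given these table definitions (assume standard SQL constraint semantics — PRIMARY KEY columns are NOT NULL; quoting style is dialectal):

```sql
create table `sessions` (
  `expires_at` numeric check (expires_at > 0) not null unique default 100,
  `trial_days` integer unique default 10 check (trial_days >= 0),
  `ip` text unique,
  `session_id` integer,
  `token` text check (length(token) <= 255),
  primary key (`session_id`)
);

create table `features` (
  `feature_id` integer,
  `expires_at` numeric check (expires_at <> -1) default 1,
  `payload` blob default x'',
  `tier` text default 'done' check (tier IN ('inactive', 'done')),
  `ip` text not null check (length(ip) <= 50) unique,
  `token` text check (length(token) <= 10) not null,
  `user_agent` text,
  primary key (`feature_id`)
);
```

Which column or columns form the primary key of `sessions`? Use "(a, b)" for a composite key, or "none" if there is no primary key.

session_id

session_id is declared PRIMARY KEY as a table-level PRIMARY KEY clause.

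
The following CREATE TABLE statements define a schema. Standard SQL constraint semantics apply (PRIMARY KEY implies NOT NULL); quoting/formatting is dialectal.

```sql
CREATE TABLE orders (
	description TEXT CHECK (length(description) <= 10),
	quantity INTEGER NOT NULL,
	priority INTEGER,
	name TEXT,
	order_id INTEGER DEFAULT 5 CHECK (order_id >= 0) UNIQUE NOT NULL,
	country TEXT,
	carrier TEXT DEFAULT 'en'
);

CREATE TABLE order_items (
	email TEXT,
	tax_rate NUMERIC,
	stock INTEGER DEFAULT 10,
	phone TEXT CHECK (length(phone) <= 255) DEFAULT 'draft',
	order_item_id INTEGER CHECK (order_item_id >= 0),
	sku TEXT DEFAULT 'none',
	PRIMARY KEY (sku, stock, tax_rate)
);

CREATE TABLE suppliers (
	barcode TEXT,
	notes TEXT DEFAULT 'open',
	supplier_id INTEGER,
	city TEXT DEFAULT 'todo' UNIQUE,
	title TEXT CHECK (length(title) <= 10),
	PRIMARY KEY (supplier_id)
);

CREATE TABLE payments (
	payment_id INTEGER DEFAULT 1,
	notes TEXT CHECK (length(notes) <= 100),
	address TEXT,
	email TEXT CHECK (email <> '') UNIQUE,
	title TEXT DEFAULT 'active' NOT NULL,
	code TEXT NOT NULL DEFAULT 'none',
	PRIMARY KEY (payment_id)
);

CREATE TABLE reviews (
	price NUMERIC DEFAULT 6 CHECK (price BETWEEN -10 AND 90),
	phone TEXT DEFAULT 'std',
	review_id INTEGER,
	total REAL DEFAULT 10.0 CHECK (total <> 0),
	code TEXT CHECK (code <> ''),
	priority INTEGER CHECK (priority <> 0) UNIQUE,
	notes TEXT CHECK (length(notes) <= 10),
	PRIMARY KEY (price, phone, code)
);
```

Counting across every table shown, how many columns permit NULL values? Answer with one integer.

19

orders: 5 nullable (description, priority, name, country, carrier — PK none and explicit NOT NULL columns excluded).
order_items: 3 nullable (email, phone, order_item_id — PK (sku, stock, tax_rate) and explicit NOT NULL columns excluded).
suppliers: 4 nullable (barcode, notes, city, title — PK (supplier_id) and explicit NOT NULL columns excluded).
payments: 3 nullable (notes, address, email — PK (payment_id) and explicit NOT NULL columns excluded).
reviews: 4 nullable (review_id, total, priority, notes — PK (price, phone, code) and explicit NOT NULL columns excluded).
Total: 5 + 3 + 4 + 3 + 4 = 19.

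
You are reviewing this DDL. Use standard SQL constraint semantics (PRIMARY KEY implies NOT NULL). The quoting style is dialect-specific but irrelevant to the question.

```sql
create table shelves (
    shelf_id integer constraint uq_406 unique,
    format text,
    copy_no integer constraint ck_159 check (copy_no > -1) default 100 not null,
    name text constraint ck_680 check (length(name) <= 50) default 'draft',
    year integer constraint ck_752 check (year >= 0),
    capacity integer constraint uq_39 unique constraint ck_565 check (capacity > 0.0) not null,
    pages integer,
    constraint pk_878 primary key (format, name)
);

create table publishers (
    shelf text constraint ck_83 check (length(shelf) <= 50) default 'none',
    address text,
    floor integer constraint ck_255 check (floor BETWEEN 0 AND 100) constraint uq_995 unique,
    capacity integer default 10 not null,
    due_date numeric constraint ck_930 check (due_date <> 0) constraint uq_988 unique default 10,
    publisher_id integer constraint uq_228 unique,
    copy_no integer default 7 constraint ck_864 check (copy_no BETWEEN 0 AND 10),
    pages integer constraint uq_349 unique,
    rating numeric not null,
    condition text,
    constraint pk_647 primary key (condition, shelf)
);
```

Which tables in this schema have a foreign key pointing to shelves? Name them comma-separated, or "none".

No REFERENCES clause anywhere in the schema names shelves.

none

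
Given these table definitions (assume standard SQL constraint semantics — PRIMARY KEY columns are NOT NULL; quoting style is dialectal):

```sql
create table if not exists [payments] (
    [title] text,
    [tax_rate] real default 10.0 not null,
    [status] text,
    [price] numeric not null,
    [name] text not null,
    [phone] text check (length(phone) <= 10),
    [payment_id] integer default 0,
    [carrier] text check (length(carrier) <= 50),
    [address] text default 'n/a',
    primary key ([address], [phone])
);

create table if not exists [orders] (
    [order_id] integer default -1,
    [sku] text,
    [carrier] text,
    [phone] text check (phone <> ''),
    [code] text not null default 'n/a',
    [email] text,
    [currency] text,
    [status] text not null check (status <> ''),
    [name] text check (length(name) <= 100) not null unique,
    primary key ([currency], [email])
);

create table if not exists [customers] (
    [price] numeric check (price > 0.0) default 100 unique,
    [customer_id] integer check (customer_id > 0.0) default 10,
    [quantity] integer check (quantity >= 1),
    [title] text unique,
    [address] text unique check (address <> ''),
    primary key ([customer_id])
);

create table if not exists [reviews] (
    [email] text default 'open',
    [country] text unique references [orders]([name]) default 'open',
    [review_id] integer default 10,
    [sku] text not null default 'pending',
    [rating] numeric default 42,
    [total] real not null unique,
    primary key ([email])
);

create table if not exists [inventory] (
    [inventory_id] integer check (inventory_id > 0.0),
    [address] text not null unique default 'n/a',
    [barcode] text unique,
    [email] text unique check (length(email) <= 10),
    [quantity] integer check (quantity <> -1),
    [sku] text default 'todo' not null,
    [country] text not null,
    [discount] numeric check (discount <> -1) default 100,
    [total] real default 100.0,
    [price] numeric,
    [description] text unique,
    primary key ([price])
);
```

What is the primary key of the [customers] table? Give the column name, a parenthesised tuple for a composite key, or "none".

customer_id is declared PRIMARY KEY as a table-level PRIMARY KEY clause.

customer_id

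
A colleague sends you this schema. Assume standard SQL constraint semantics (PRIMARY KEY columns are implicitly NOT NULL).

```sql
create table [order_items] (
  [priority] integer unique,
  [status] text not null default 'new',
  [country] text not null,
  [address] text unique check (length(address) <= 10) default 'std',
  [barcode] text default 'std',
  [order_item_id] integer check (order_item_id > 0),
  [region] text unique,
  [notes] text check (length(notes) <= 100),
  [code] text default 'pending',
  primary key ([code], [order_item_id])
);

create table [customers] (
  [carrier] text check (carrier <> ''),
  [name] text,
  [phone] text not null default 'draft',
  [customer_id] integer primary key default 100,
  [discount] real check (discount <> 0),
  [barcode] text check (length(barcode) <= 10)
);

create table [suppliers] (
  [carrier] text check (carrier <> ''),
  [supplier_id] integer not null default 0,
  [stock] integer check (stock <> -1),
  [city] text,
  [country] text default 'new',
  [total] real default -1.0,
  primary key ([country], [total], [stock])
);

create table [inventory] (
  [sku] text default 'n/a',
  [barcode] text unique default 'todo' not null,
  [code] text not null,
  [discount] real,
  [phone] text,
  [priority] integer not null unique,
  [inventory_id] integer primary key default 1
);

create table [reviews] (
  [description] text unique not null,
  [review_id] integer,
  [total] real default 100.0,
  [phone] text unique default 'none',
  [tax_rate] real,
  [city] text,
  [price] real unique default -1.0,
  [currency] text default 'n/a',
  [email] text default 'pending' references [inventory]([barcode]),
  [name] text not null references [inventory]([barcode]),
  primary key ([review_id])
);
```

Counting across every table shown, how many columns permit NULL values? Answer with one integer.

order_items: 5 nullable (priority, address, barcode, region, notes — PK (code, order_item_id) and explicit NOT NULL columns excluded).
customers: 4 nullable (carrier, name, discount, barcode — PK (customer_id) and explicit NOT NULL columns excluded).
suppliers: 2 nullable (carrier, city — PK (country, total, stock) and explicit NOT NULL columns excluded).
inventory: 3 nullable (sku, discount, phone — PK (inventory_id) and explicit NOT NULL columns excluded).
reviews: 7 nullable (total, phone, tax_rate, city, price, currency, email — PK (review_id) and explicit NOT NULL columns excluded).
Total: 5 + 4 + 2 + 3 + 7 = 21.

21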